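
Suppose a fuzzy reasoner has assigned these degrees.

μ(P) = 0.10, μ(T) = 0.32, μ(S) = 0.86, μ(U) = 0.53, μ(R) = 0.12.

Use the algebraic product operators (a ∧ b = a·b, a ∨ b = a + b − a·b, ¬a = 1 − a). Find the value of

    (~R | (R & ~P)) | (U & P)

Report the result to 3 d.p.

0.899

~R = 1 − 0.1200 = 0.8800
~P = 1 − 0.1000 = 0.9000
R & ~P = a·b on (0.1200, 0.9000) = 0.1080
~R | (R & ~P) = a + b − a·b on (0.8800, 0.1080) = 0.8930
U & P = a·b on (0.5300, 0.1000) = 0.0530
(~R | (R & ~P)) | (U & P) = a + b − a·b on (0.8930, 0.0530) = 0.8986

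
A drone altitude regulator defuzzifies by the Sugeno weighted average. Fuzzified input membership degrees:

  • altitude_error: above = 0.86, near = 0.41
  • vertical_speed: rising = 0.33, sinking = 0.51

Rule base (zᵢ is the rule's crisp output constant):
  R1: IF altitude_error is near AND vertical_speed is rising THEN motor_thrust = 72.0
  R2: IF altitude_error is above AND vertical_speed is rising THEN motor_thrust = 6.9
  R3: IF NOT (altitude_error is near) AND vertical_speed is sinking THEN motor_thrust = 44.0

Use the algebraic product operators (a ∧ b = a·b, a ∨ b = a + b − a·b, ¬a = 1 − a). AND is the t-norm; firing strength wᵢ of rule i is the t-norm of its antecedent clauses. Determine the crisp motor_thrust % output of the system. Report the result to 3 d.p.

34.638

R1 (z=72.0): near=0.41, rising=0.33; AND[a·b] → w = 0.1353
R2 (z=6.9): above=0.86, rising=0.33; AND[a·b] → w = 0.2838
R3 (z=44.0): ¬near=1−0.41=0.59, sinking=0.51; AND[a·b] → w = 0.3009
Weighted average = (0.1353·72.0 + 0.2838·6.9 + 0.3009·44.0) / (0.1353 + 0.2838 + 0.3009)
  = 24.9394 / 0.7200 = 34.638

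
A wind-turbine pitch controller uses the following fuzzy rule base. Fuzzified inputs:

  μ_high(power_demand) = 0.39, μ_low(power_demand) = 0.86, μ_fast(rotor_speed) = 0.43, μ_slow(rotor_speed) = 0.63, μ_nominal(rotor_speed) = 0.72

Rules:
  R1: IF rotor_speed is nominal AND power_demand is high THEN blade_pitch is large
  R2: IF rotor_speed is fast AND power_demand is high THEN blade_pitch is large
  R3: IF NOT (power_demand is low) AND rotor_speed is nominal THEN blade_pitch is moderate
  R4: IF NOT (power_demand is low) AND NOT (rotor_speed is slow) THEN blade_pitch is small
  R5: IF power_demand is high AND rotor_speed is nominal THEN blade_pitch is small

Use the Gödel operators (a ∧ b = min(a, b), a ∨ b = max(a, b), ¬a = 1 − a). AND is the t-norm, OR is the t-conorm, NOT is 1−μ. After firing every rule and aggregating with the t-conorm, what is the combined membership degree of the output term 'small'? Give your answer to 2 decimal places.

0.39

R1: nominal=0.72, high=0.39; AND[min(a, b)] → w = 0.39
R2: fast=0.43, high=0.39; AND[min(a, b)] → w = 0.39
R3: ¬low=1−0.86=0.14, nominal=0.72; AND[min(a, b)] → w = 0.14
R4: ¬low=1−0.86=0.14, ¬slow=1−0.63=0.37; AND[min(a, b)] → w = 0.14
R5: high=0.39, nominal=0.72; AND[min(a, b)] → w = 0.39
Rules with consequent 'small': {R4, R5} → strengths 0.14, 0.39
Aggregate via t-conorm [max(a, b)]: 0.39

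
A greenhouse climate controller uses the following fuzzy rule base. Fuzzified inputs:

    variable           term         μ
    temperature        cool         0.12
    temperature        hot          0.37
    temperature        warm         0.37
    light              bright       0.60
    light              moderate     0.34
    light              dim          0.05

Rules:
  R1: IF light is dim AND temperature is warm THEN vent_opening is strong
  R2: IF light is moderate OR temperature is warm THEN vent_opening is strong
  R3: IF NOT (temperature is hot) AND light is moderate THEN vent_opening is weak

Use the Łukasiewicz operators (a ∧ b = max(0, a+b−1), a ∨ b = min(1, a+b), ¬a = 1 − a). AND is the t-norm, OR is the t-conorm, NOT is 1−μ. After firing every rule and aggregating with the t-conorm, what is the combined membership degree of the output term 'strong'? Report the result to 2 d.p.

R1: dim=0.05, warm=0.37; AND[max(0, a+b−1)] → w = 0.00
R2: moderate=0.34, warm=0.37; OR[min(1, a+b)] → w = 0.71
R3: ¬hot=1−0.37=0.63, moderate=0.34; AND[max(0, a+b−1)] → w = 0.00
Rules with consequent 'strong': {R1, R2} → strengths 0.00, 0.71
Aggregate via t-conorm [min(1, a+b)]: 0.71

0.71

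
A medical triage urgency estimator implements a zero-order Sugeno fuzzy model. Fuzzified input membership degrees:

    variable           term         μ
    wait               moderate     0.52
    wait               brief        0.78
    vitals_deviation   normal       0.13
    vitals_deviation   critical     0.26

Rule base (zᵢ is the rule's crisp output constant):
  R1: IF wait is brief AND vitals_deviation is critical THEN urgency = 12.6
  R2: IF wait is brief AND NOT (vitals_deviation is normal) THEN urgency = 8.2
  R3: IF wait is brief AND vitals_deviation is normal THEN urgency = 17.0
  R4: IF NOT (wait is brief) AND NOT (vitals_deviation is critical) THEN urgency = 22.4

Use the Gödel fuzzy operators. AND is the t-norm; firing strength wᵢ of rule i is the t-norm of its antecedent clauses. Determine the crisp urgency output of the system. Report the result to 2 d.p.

R1 (z=12.6): brief=0.78, critical=0.26; AND[min(a, b)] → w = 0.26
R2 (z=8.2): brief=0.78, ¬normal=1−0.13=0.87; AND[min(a, b)] → w = 0.78
R3 (z=17.0): brief=0.78, normal=0.13; AND[min(a, b)] → w = 0.13
R4 (z=22.4): ¬brief=1−0.78=0.22, ¬critical=1−0.26=0.74; AND[min(a, b)] → w = 0.22
Weighted average = (0.26·12.6 + 0.78·8.2 + 0.13·17.0 + 0.22·22.4) / (0.26 + 0.78 + 0.13 + 0.22)
  = 16.8100 / 1.3900 = 12.09

12.09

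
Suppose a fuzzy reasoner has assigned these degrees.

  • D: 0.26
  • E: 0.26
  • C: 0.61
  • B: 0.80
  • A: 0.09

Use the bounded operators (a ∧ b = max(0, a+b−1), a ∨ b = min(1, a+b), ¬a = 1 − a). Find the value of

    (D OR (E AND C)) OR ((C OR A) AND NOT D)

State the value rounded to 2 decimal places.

0.70

E AND C = max(0, a+b−1) on (0.26, 0.61) = 0.00
D OR (E AND C) = min(1, a+b) on (0.26, 0.00) = 0.26
C OR A = min(1, a+b) on (0.61, 0.09) = 0.70
NOT D = 1 − 0.26 = 0.74
(C OR A) AND NOT D = max(0, a+b−1) on (0.70, 0.74) = 0.44
(D OR (E AND C)) OR ((C OR A) AND NOT D) = min(1, a+b) on (0.26, 0.44) = 0.70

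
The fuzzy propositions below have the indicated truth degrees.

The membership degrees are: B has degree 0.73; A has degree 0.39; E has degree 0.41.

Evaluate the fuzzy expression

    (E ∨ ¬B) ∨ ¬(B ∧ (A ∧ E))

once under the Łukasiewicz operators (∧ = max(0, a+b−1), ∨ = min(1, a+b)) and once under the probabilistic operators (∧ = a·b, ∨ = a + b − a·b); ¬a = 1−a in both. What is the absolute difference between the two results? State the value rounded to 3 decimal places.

0.050

Under Łukasiewicz:
  ¬B = 1 − 0.73 = 0.27
  E ∨ ¬B = min(1, a+b) on (0.41, 0.27) = 0.68
  A ∧ E = max(0, a+b−1) on (0.39, 0.41) = 0.00
  B ∧ (A ∧ E) = max(0, a+b−1) on (0.73, 0.00) = 0.00
  ¬(B ∧ (A ∧ E)) = 1 − 0.00 = 1.00
  (E ∨ ¬B) ∨ ¬(B ∧ (A ∧ E)) = min(1, a+b) on (0.68, 1.00) = 1.00
  → value = 1.0000
Under probabilistic:
  ¬B = 1 − 0.7300 = 0.2700
  E ∨ ¬B = a + b − a·b on (0.4100, 0.2700) = 0.5693
  A ∧ E = a·b on (0.3900, 0.4100) = 0.1599
  B ∧ (A ∧ E) = a·b on (0.7300, 0.1599) = 0.1167
  ¬(B ∧ (A ∧ E)) = 1 − 0.1167 = 0.8833
  (E ∨ ¬B) ∨ ¬(B ∧ (A ∧ E)) = a + b − a·b on (0.5693, 0.8833) = 0.9497
  → value = 0.9497
|1.0000 − 0.9497| = 0.050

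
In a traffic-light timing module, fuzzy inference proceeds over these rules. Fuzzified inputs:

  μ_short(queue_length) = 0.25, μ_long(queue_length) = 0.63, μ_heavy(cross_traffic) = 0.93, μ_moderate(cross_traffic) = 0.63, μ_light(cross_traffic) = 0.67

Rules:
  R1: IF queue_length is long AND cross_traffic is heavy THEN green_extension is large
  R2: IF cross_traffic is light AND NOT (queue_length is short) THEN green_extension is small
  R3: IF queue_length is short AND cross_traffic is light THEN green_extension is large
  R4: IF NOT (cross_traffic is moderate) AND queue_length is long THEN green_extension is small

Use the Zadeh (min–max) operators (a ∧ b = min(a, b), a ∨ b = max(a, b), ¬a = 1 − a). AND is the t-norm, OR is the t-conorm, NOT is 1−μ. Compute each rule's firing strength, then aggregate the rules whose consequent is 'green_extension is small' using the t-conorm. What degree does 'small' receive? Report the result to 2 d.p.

0.67

R1: long=0.63, heavy=0.93; AND[min(a, b)] → w = 0.63
R2: light=0.67, ¬short=1−0.25=0.75; AND[min(a, b)] → w = 0.67
R3: short=0.25, light=0.67; AND[min(a, b)] → w = 0.25
R4: ¬moderate=1−0.63=0.37, long=0.63; AND[min(a, b)] → w = 0.37
Rules with consequent 'small': {R2, R4} → strengths 0.67, 0.37
Aggregate via t-conorm [max(a, b)]: 0.67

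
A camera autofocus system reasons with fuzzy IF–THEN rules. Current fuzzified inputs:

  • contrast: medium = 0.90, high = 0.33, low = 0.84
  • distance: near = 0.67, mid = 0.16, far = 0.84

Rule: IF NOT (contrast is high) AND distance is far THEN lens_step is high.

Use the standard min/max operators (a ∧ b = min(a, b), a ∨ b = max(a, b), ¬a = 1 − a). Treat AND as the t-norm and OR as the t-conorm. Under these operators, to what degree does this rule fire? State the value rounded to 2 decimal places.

0.67

firing strength: ¬high=1−0.33=0.67, far=0.84; AND[min(a, b)] → w = 0.67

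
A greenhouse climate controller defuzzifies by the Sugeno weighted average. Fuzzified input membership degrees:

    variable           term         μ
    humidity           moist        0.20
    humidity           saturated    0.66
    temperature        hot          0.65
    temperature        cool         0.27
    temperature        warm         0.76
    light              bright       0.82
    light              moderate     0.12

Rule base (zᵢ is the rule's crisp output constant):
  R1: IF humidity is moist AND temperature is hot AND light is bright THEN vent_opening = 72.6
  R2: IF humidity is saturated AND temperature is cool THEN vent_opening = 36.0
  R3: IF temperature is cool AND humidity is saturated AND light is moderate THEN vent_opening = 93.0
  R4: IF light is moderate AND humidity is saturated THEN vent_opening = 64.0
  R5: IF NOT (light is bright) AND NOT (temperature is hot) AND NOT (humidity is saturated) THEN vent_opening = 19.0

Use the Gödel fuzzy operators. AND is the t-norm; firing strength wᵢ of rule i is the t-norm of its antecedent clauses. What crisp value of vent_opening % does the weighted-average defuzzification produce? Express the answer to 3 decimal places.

52.247

R1 (z=72.6): moist=0.20, hot=0.65, bright=0.82; AND[min(a, b)] → w = 0.20
R2 (z=36.0): saturated=0.66, cool=0.27; AND[min(a, b)] → w = 0.27
R3 (z=93.0): cool=0.27, saturated=0.66, moderate=0.12; AND[min(a, b)] → w = 0.12
R4 (z=64.0): moderate=0.12, saturated=0.66; AND[min(a, b)] → w = 0.12
R5 (z=19.0): ¬bright=1−0.82=0.18, ¬hot=1−0.65=0.35, ¬saturated=1−0.66=0.34; AND[min(a, b)] → w = 0.18
Weighted average = (0.20·72.6 + 0.27·36.0 + 0.12·93.0 + 0.12·64.0 + 0.18·19.0) / (0.20 + 0.27 + 0.12 + 0.12 + 0.18)
  = 46.5000 / 0.8900 = 52.247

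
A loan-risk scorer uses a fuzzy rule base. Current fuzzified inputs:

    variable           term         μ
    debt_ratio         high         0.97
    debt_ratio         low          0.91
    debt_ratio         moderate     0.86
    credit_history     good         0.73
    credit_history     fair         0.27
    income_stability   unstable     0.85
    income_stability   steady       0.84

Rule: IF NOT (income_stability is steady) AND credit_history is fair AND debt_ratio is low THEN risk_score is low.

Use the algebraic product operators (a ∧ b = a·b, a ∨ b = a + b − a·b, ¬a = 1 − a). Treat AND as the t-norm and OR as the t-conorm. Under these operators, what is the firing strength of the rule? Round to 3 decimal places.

0.039

firing strength: ¬steady=1−0.84=0.16, fair=0.27, low=0.91; AND[a·b] → w = 0.0393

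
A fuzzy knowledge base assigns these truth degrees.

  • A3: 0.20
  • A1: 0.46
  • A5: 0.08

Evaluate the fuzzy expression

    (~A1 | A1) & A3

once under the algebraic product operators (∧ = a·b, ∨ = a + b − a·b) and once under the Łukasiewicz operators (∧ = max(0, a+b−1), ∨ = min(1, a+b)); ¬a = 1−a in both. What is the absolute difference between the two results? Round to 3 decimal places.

Under algebraic product:
  ~A1 = 1 − 0.4600 = 0.5400
  ~A1 | A1 = a + b − a·b on (0.5400, 0.4600) = 0.7516
  (~A1 | A1) & A3 = a·b on (0.7516, 0.2000) = 0.1503
  → value = 0.1503
Under Łukasiewicz:
  ~A1 = 1 − 0.46 = 0.54
  ~A1 | A1 = min(1, a+b) on (0.54, 0.46) = 1.00
  (~A1 | A1) & A3 = max(0, a+b−1) on (1.00, 0.20) = 0.20
  → value = 0.2000
|0.1503 − 0.2000| = 0.050

0.050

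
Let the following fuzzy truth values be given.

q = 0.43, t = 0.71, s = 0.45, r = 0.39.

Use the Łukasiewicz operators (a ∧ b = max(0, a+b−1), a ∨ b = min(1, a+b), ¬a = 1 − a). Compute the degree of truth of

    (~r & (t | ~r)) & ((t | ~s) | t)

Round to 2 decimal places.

0.61

~r = 1 − 0.39 = 0.61
~r = 1 − 0.39 = 0.61
t | ~r = min(1, a+b) on (0.71, 0.61) = 1.00
~r & (t | ~r) = max(0, a+b−1) on (0.61, 1.00) = 0.61
~s = 1 − 0.45 = 0.55
t | ~s = min(1, a+b) on (0.71, 0.55) = 1.00
(t | ~s) | t = min(1, a+b) on (1.00, 0.71) = 1.00
(~r & (t | ~r)) & ((t | ~s) | t) = max(0, a+b−1) on (0.61, 1.00) = 0.61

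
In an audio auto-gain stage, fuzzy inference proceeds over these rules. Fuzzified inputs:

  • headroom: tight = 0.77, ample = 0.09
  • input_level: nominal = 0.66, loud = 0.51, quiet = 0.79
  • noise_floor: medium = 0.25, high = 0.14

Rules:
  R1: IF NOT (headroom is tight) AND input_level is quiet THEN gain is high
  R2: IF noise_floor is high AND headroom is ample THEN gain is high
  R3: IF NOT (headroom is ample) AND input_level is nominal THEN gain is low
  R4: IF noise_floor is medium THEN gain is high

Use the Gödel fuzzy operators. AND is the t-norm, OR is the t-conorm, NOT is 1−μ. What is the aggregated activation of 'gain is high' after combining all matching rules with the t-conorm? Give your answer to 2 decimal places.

R1: ¬tight=1−0.77=0.23, quiet=0.79; AND[min(a, b)] → w = 0.23
R2: high=0.14, ample=0.09; AND[min(a, b)] → w = 0.09
R3: ¬ample=1−0.09=0.91, nominal=0.66; AND[min(a, b)] → w = 0.66
R4: medium=0.25 → w = 0.25
Rules with consequent 'high': {R1, R2, R4} → strengths 0.23, 0.09, 0.25
Aggregate via t-conorm [max(a, b)]: 0.25

0.25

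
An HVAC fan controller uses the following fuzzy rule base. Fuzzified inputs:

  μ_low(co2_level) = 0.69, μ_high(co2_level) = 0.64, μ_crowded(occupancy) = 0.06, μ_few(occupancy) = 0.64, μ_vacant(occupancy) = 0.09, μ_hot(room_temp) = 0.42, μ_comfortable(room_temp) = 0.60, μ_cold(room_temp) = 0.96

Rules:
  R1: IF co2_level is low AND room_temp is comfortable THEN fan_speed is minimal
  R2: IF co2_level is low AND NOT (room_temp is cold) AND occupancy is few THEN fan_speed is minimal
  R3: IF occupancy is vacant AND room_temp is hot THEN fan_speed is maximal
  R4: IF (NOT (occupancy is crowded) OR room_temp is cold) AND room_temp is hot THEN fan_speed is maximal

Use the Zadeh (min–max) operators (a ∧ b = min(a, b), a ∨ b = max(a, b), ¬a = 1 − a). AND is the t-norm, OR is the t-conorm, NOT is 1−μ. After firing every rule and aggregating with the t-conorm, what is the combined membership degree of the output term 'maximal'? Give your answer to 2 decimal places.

R1: low=0.69, comfortable=0.60; AND[min(a, b)] → w = 0.60
R2: low=0.69, ¬cold=1−0.96=0.04, few=0.64; AND[min(a, b)] → w = 0.04
R3: vacant=0.09, hot=0.42; AND[min(a, b)] → w = 0.09
R4: (¬crowded=1−0.06=0.94 OR cold=0.96) = 0.96; AND[min(a, b)] with hot=0.42 → w = 0.42
Rules with consequent 'maximal': {R3, R4} → strengths 0.09, 0.42
Aggregate via t-conorm [max(a, b)]: 0.42

0.42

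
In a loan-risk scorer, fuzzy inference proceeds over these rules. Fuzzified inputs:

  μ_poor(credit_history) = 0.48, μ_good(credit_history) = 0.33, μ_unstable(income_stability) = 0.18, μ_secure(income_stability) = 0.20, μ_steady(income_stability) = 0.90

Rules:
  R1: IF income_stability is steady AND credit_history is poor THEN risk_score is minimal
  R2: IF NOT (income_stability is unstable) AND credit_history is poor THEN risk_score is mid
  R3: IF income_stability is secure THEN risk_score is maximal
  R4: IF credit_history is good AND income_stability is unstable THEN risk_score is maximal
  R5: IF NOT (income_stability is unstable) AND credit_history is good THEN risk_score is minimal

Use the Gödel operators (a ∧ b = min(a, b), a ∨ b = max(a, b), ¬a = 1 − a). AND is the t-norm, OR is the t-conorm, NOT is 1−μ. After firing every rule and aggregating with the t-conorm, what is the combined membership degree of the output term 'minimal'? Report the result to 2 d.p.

R1: steady=0.90, poor=0.48; AND[min(a, b)] → w = 0.48
R2: ¬unstable=1−0.18=0.82, poor=0.48; AND[min(a, b)] → w = 0.48
R3: secure=0.20 → w = 0.20
R4: good=0.33, unstable=0.18; AND[min(a, b)] → w = 0.18
R5: ¬unstable=1−0.18=0.82, good=0.33; AND[min(a, b)] → w = 0.33
Rules with consequent 'minimal': {R1, R5} → strengths 0.48, 0.33
Aggregate via t-conorm [max(a, b)]: 0.48

0.48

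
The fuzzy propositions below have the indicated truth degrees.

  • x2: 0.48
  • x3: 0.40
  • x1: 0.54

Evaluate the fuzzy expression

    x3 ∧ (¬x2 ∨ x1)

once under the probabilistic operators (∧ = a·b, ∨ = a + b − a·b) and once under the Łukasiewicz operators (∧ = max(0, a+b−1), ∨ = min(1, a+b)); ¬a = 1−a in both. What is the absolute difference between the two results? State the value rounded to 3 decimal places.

0.088

Under probabilistic:
  ¬x2 = 1 − 0.4800 = 0.5200
  ¬x2 ∨ x1 = a + b − a·b on (0.5200, 0.5400) = 0.7792
  x3 ∧ (¬x2 ∨ x1) = a·b on (0.4000, 0.7792) = 0.3117
  → value = 0.3117
Under Łukasiewicz:
  ¬x2 = 1 − 0.48 = 0.52
  ¬x2 ∨ x1 = min(1, a+b) on (0.52, 0.54) = 1.00
  x3 ∧ (¬x2 ∨ x1) = max(0, a+b−1) on (0.40, 1.00) = 0.40
  → value = 0.4000
|0.3117 − 0.4000| = 0.088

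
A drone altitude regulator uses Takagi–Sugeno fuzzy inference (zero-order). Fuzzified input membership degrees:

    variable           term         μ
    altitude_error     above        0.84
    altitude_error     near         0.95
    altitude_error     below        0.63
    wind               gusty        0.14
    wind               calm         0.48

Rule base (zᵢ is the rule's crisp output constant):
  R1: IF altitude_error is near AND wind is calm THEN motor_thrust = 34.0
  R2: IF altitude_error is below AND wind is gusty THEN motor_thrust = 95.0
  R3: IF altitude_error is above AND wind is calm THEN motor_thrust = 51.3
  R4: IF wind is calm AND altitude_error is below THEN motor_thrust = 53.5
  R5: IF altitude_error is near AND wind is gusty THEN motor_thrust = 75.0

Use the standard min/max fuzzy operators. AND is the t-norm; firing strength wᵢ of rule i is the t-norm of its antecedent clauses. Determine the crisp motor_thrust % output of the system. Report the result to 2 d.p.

52.57

R1 (z=34.0): near=0.95, calm=0.48; AND[min(a, b)] → w = 0.48
R2 (z=95.0): below=0.63, gusty=0.14; AND[min(a, b)] → w = 0.14
R3 (z=51.3): above=0.84, calm=0.48; AND[min(a, b)] → w = 0.48
R4 (z=53.5): calm=0.48, below=0.63; AND[min(a, b)] → w = 0.48
R5 (z=75.0): near=0.95, gusty=0.14; AND[min(a, b)] → w = 0.14
Weighted average = (0.48·34.0 + 0.14·95.0 + 0.48·51.3 + 0.48·53.5 + 0.14·75.0) / (0.48 + 0.14 + 0.48 + 0.48 + 0.14)
  = 90.4240 / 1.7200 = 52.57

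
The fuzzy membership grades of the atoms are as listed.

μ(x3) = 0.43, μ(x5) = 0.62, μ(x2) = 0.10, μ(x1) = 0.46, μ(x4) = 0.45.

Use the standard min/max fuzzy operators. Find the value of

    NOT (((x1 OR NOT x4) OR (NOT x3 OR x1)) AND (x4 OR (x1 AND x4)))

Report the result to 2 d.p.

0.55

NOT x4 = 1 − 0.45 = 0.55
x1 OR NOT x4 = max(a, b) on (0.46, 0.55) = 0.55
NOT x3 = 1 − 0.43 = 0.57
NOT x3 OR x1 = max(a, b) on (0.57, 0.46) = 0.57
(x1 OR NOT x4) OR (NOT x3 OR x1) = max(a, b) on (0.55, 0.57) = 0.57
x1 AND x4 = min(a, b) on (0.46, 0.45) = 0.45
x4 OR (x1 AND x4) = max(a, b) on (0.45, 0.45) = 0.45
((x1 OR NOT x4) OR (NOT x3 OR x1)) AND (x4 OR (x1 AND x4)) = min(a, b) on (0.57, 0.45) = 0.45
NOT (((x1 OR NOT x4) OR (NOT x3 OR x1)) AND (x4 OR (x1 AND x4))) = 1 − 0.45 = 0.55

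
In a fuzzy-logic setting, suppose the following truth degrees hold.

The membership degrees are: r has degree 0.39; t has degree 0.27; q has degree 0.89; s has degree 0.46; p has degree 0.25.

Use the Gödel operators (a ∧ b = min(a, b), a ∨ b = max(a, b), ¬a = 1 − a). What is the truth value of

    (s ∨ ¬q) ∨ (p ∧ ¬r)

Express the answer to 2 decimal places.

¬q = 1 − 0.89 = 0.11
s ∨ ¬q = max(a, b) on (0.46, 0.11) = 0.46
¬r = 1 − 0.39 = 0.61
p ∧ ¬r = min(a, b) on (0.25, 0.61) = 0.25
(s ∨ ¬q) ∨ (p ∧ ¬r) = max(a, b) on (0.46, 0.25) = 0.46

0.46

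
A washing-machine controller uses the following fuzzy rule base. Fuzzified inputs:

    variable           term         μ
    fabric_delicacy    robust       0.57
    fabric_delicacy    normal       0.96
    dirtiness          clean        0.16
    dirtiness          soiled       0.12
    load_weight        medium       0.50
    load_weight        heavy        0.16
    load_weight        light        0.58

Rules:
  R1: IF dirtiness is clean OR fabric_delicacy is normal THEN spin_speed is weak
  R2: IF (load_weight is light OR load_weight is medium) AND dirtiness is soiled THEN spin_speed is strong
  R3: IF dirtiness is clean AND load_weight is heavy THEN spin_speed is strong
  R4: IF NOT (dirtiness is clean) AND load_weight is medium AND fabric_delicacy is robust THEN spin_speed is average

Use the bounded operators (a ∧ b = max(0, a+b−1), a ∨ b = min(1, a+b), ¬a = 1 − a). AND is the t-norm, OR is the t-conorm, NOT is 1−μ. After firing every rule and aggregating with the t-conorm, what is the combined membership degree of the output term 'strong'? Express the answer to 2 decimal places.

0.12

R1: clean=0.16, normal=0.96; OR[min(1, a+b)] → w = 1.00
R2: (light=0.58 OR medium=0.50) = 1.00; AND[max(0, a+b−1)] with soiled=0.12 → w = 0.12
R3: clean=0.16, heavy=0.16; AND[max(0, a+b−1)] → w = 0.00
R4: ¬clean=1−0.16=0.84, medium=0.50, robust=0.57; AND[max(0, a+b−1)] → w = 0.00
Rules with consequent 'strong': {R2, R3} → strengths 0.12, 0.00
Aggregate via t-conorm [min(1, a+b)]: 0.12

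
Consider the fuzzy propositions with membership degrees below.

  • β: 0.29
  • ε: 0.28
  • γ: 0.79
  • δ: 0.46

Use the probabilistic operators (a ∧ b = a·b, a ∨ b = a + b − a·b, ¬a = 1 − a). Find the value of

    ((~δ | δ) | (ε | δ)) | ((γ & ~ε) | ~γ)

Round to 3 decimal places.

0.967

~δ = 1 − 0.4600 = 0.5400
~δ | δ = a + b − a·b on (0.5400, 0.4600) = 0.7516
ε | δ = a + b − a·b on (0.2800, 0.4600) = 0.6112
(~δ | δ) | (ε | δ) = a + b − a·b on (0.7516, 0.6112) = 0.9034
~ε = 1 − 0.2800 = 0.7200
γ & ~ε = a·b on (0.7900, 0.7200) = 0.5688
~γ = 1 − 0.7900 = 0.2100
(γ & ~ε) | ~γ = a + b − a·b on (0.5688, 0.2100) = 0.6594
((~δ | δ) | (ε | δ)) | ((γ & ~ε) | ~γ) = a + b − a·b on (0.9034, 0.6594) = 0.9671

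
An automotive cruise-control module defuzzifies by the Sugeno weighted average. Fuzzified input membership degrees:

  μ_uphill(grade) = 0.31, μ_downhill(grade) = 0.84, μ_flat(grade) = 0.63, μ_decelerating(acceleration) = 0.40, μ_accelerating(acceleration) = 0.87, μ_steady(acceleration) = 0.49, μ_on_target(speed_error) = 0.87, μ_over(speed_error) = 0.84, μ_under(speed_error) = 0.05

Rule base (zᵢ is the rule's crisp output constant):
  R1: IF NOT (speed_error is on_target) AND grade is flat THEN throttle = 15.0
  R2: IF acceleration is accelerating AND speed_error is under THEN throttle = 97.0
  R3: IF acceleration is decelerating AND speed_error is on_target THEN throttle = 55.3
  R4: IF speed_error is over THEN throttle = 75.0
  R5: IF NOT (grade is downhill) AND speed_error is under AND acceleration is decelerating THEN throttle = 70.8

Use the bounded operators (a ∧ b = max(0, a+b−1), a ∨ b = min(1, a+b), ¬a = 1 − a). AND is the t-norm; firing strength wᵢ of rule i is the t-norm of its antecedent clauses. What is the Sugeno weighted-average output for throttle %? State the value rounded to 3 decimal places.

70.208

R1 (z=15.0): ¬on_target=1−0.87=0.13, flat=0.63; AND[max(0, a+b−1)] → w = 0.00
R2 (z=97.0): accelerating=0.87, under=0.05; AND[max(0, a+b−1)] → w = 0.00
R3 (z=55.3): decelerating=0.40, on_target=0.87; AND[max(0, a+b−1)] → w = 0.27
R4 (z=75.0): over=0.84 → w = 0.84
R5 (z=70.8): ¬downhill=1−0.84=0.16, under=0.05, decelerating=0.40; AND[max(0, a+b−1)] → w = 0.00
Weighted average = (0.00·15.0 + 0.00·97.0 + 0.27·55.3 + 0.84·75.0 + 0.00·70.8) / (0.00 + 0.00 + 0.27 + 0.84 + 0.00)
  = 77.9310 / 1.1100 = 70.208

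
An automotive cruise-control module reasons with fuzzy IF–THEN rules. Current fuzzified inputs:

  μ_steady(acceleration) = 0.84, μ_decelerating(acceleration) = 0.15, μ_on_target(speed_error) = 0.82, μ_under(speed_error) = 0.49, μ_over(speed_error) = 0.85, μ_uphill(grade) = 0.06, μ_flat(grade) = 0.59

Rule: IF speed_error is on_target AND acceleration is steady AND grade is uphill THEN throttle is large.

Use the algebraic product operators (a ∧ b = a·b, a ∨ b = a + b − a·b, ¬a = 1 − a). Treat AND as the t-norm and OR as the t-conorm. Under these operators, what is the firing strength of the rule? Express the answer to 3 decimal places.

0.041

firing strength: on_target=0.82, steady=0.84, uphill=0.06; AND[a·b] → w = 0.0413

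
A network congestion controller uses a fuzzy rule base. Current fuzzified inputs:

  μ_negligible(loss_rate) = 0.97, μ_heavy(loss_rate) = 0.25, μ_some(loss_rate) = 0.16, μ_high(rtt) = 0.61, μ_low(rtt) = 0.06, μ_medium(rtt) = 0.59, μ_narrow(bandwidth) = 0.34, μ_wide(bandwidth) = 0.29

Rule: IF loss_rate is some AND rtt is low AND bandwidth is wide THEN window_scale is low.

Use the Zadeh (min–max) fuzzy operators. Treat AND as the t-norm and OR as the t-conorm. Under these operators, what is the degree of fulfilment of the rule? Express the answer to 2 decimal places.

firing strength: some=0.16, low=0.06, wide=0.29; AND[min(a, b)] → w = 0.06

0.06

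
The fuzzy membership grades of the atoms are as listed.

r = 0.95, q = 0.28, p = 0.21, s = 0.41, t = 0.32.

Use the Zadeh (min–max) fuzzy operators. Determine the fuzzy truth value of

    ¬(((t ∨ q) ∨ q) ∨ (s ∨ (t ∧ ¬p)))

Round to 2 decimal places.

0.59

t ∨ q = max(a, b) on (0.32, 0.28) = 0.32
(t ∨ q) ∨ q = max(a, b) on (0.32, 0.28) = 0.32
¬p = 1 − 0.21 = 0.79
t ∧ ¬p = min(a, b) on (0.32, 0.79) = 0.32
s ∨ (t ∧ ¬p) = max(a, b) on (0.41, 0.32) = 0.41
((t ∨ q) ∨ q) ∨ (s ∨ (t ∧ ¬p)) = max(a, b) on (0.32, 0.41) = 0.41
¬(((t ∨ q) ∨ q) ∨ (s ∨ (t ∧ ¬p))) = 1 − 0.41 = 0.59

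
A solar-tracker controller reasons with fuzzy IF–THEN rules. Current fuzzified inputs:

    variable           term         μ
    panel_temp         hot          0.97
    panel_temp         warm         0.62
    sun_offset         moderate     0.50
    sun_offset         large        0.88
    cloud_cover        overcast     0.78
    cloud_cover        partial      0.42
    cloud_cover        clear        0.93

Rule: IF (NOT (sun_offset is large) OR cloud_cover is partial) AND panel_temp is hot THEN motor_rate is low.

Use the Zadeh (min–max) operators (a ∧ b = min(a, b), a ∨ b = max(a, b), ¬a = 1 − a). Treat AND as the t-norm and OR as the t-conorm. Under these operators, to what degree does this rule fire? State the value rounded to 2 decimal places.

firing strength: (¬large=1−0.88=0.12 OR partial=0.42) = 0.42; AND[min(a, b)] with hot=0.97 → w = 0.42

0.42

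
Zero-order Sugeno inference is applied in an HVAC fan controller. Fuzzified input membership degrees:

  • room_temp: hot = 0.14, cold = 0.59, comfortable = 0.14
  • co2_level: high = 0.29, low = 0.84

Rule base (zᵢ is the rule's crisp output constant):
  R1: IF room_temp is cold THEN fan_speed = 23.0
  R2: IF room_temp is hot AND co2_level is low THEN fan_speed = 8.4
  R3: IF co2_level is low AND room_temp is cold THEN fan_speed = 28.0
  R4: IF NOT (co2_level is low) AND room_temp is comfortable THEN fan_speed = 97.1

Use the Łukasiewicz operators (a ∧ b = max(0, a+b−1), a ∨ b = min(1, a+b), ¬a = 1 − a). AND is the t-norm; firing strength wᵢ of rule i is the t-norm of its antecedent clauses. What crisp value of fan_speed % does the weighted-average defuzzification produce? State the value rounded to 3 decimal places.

25.108

R1 (z=23.0): cold=0.59 → w = 0.59
R2 (z=8.4): hot=0.14, low=0.84; AND[max(0, a+b−1)] → w = 0.00
R3 (z=28.0): low=0.84, cold=0.59; AND[max(0, a+b−1)] → w = 0.43
R4 (z=97.1): ¬low=1−0.84=0.16, comfortable=0.14; AND[max(0, a+b−1)] → w = 0.00
Weighted average = (0.59·23.0 + 0.00·8.4 + 0.43·28.0 + 0.00·97.1) / (0.59 + 0.00 + 0.43 + 0.00)
  = 25.6100 / 1.0200 = 25.108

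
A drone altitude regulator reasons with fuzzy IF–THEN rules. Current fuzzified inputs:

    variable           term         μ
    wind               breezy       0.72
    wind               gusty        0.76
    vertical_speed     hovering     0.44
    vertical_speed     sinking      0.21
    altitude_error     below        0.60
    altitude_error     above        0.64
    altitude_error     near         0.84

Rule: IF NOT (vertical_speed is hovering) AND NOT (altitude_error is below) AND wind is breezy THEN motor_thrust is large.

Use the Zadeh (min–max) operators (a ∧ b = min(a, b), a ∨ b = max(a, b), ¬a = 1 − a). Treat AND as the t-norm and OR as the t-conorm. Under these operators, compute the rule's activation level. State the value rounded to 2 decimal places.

firing strength: ¬hovering=1−0.44=0.56, ¬below=1−0.60=0.40, breezy=0.72; AND[min(a, b)] → w = 0.40

0.40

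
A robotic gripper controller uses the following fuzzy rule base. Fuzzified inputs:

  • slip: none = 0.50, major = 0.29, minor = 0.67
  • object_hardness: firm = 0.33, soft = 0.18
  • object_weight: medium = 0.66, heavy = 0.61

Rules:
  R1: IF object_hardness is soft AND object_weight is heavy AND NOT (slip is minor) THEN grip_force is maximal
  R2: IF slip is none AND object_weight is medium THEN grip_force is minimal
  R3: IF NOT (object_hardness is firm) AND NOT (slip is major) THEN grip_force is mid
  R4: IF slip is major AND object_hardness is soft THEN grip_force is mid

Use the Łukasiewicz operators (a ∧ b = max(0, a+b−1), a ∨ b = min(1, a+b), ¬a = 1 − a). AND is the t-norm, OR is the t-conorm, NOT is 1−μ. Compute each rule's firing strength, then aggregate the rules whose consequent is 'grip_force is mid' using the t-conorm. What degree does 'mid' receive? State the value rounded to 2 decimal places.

R1: soft=0.18, heavy=0.61, ¬minor=1−0.67=0.33; AND[max(0, a+b−1)] → w = 0.00
R2: none=0.50, medium=0.66; AND[max(0, a+b−1)] → w = 0.16
R3: ¬firm=1−0.33=0.67, ¬major=1−0.29=0.71; AND[max(0, a+b−1)] → w = 0.38
R4: major=0.29, soft=0.18; AND[max(0, a+b−1)] → w = 0.00
Rules with consequent 'mid': {R3, R4} → strengths 0.38, 0.00
Aggregate via t-conorm [min(1, a+b)]: 0.38

0.38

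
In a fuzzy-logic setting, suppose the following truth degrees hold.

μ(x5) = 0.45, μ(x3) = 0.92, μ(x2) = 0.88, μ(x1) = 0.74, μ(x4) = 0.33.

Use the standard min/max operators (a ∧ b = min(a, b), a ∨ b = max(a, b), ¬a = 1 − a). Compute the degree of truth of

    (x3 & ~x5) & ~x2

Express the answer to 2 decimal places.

0.12

~x5 = 1 − 0.45 = 0.55
x3 & ~x5 = min(a, b) on (0.92, 0.55) = 0.55
~x2 = 1 − 0.88 = 0.12
(x3 & ~x5) & ~x2 = min(a, b) on (0.55, 0.12) = 0.12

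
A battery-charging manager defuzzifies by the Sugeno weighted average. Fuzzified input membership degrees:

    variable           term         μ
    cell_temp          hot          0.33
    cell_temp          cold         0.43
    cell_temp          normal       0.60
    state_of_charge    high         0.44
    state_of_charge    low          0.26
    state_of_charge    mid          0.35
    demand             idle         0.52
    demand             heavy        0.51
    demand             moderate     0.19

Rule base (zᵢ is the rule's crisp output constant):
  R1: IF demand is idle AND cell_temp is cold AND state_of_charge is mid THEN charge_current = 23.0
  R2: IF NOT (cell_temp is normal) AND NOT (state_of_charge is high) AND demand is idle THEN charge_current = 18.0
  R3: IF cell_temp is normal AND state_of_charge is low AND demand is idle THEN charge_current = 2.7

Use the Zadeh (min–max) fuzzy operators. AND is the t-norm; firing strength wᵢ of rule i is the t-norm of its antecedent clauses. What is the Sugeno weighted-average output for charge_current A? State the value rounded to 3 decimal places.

15.794

R1 (z=23.0): idle=0.52, cold=0.43, mid=0.35; AND[min(a, b)] → w = 0.35
R2 (z=18.0): ¬normal=1−0.60=0.40, ¬high=1−0.44=0.56, idle=0.52; AND[min(a, b)] → w = 0.40
R3 (z=2.7): normal=0.60, low=0.26, idle=0.52; AND[min(a, b)] → w = 0.26
Weighted average = (0.35·23.0 + 0.40·18.0 + 0.26·2.7) / (0.35 + 0.40 + 0.26)
  = 15.9520 / 1.0100 = 15.794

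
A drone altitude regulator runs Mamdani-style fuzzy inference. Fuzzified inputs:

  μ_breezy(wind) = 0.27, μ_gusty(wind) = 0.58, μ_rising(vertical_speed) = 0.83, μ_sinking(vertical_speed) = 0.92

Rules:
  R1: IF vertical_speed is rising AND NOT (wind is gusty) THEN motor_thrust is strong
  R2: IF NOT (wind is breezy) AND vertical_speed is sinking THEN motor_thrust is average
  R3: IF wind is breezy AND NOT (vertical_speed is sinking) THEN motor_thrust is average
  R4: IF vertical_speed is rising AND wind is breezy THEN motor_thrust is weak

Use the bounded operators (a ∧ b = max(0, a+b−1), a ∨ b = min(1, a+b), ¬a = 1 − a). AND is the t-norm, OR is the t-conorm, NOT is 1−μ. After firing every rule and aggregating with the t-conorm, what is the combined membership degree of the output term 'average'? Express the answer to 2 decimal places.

R1: rising=0.83, ¬gusty=1−0.58=0.42; AND[max(0, a+b−1)] → w = 0.25
R2: ¬breezy=1−0.27=0.73, sinking=0.92; AND[max(0, a+b−1)] → w = 0.65
R3: breezy=0.27, ¬sinking=1−0.92=0.08; AND[max(0, a+b−1)] → w = 0.00
R4: rising=0.83, breezy=0.27; AND[max(0, a+b−1)] → w = 0.10
Rules with consequent 'average': {R2, R3} → strengths 0.65, 0.00
Aggregate via t-conorm [min(1, a+b)]: 0.65

0.65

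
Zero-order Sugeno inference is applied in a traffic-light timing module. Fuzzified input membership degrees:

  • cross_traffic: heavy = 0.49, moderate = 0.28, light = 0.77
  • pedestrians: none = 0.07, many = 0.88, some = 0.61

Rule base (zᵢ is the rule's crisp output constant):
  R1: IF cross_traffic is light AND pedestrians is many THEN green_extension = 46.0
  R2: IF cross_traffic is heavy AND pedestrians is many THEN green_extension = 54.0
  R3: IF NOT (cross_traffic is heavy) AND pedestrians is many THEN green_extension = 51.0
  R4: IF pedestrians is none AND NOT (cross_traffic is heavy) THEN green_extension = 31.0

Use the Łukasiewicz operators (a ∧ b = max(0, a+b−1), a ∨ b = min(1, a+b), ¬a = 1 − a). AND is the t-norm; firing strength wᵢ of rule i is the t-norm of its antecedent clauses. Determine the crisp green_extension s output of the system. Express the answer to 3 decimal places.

R1 (z=46.0): light=0.77, many=0.88; AND[max(0, a+b−1)] → w = 0.65
R2 (z=54.0): heavy=0.49, many=0.88; AND[max(0, a+b−1)] → w = 0.37
R3 (z=51.0): ¬heavy=1−0.49=0.51, many=0.88; AND[max(0, a+b−1)] → w = 0.39
R4 (z=31.0): none=0.07, ¬heavy=1−0.49=0.51; AND[max(0, a+b−1)] → w = 0.00
Weighted average = (0.65·46.0 + 0.37·54.0 + 0.39·51.0 + 0.00·31.0) / (0.65 + 0.37 + 0.39 + 0.00)
  = 69.7700 / 1.4100 = 49.482

49.482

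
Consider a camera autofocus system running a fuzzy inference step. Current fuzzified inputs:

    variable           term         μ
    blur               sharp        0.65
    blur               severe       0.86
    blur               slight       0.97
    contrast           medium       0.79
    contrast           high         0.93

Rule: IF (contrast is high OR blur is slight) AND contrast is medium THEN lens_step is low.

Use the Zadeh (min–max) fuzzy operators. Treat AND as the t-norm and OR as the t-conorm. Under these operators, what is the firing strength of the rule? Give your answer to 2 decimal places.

0.79

firing strength: (high=0.93 OR slight=0.97) = 0.97; AND[min(a, b)] with medium=0.79 → w = 0.79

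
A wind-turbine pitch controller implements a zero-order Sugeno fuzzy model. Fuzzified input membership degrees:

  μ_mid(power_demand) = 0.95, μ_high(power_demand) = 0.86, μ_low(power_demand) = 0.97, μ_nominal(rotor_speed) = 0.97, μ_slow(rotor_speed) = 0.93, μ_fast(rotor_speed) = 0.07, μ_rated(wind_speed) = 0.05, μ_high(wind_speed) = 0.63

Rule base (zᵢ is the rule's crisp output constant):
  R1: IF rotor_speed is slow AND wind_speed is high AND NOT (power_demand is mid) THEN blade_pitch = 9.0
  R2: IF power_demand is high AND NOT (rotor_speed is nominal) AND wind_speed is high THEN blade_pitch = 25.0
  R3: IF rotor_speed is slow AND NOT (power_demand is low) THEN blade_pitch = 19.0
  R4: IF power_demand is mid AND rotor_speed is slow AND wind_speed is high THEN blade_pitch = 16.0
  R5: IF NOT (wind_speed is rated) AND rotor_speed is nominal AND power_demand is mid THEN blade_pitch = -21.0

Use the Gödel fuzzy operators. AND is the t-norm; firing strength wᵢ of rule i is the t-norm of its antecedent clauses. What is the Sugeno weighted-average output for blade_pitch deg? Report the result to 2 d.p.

-4.79

R1 (z=9.0): slow=0.93, high=0.63, ¬mid=1−0.95=0.05; AND[min(a, b)] → w = 0.05
R2 (z=25.0): high=0.86, ¬nominal=1−0.97=0.03, high=0.63; AND[min(a, b)] → w = 0.03
R3 (z=19.0): slow=0.93, ¬low=1−0.97=0.03; AND[min(a, b)] → w = 0.03
R4 (z=16.0): mid=0.95, slow=0.93, high=0.63; AND[min(a, b)] → w = 0.63
R5 (z=-21.0): ¬rated=1−0.05=0.95, nominal=0.97, mid=0.95; AND[min(a, b)] → w = 0.95
Weighted average = (0.05·9.0 + 0.03·25.0 + 0.03·19.0 + 0.63·16.0 + 0.95·-21.0) / (0.05 + 0.03 + 0.03 + 0.63 + 0.95)
  = -8.1000 / 1.6900 = -4.79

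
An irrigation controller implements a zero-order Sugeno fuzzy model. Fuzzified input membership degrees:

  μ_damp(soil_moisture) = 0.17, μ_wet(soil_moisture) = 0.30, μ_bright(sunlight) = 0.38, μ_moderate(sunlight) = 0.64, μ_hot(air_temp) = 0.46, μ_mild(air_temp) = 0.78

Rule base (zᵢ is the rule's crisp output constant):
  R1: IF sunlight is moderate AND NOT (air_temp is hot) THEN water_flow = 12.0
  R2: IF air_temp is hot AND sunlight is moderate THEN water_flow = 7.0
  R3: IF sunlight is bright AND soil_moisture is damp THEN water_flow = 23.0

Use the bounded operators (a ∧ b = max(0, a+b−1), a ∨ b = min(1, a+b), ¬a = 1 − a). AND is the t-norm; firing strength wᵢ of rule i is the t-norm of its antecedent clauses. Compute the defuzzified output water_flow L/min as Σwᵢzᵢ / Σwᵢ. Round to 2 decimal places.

10.21

R1 (z=12.0): moderate=0.64, ¬hot=1−0.46=0.54; AND[max(0, a+b−1)] → w = 0.18
R2 (z=7.0): hot=0.46, moderate=0.64; AND[max(0, a+b−1)] → w = 0.10
R3 (z=23.0): bright=0.38, damp=0.17; AND[max(0, a+b−1)] → w = 0.00
Weighted average = (0.18·12.0 + 0.10·7.0 + 0.00·23.0) / (0.18 + 0.10 + 0.00)
  = 2.8600 / 0.2800 = 10.21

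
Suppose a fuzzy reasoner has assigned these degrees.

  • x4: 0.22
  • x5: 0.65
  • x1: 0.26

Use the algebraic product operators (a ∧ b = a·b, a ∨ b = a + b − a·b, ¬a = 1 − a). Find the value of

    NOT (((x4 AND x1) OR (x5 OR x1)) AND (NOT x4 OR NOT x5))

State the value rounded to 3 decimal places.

0.352

x4 AND x1 = a·b on (0.2200, 0.2600) = 0.0572
x5 OR x1 = a + b − a·b on (0.6500, 0.2600) = 0.7410
(x4 AND x1) OR (x5 OR x1) = a + b − a·b on (0.0572, 0.7410) = 0.7558
NOT x4 = 1 − 0.2200 = 0.7800
NOT x5 = 1 − 0.6500 = 0.3500
NOT x4 OR NOT x5 = a + b − a·b on (0.7800, 0.3500) = 0.8570
((x4 AND x1) OR (x5 OR x1)) AND (NOT x4 OR NOT x5) = a·b on (0.7558, 0.8570) = 0.6477
NOT (((x4 AND x1) OR (x5 OR x1)) AND (NOT x4 OR NOT x5)) = 1 − 0.6477 = 0.3523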